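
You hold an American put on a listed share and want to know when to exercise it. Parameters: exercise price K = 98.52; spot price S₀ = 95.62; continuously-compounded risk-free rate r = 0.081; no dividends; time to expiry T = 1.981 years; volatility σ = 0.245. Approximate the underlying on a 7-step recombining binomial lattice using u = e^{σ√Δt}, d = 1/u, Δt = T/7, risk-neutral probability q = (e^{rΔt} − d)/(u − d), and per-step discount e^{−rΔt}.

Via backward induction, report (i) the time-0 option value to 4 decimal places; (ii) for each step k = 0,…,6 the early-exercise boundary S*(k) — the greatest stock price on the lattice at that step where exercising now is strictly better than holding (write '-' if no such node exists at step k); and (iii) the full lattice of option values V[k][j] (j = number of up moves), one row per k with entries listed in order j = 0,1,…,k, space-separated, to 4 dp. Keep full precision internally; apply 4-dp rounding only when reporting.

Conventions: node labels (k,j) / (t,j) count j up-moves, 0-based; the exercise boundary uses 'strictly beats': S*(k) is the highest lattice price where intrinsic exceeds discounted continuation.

price = 9.3833
boundary = - - 73.6786 64.6752 73.6786 83.9354 73.6786
tree:
9.3833
15.5115 4.8841
24.8414 8.7127 2.0324
33.8448 15.0252 4.0384 0.5164
41.7480 24.8414 7.8181 1.1904 0.0000
48.6854 33.8448 14.5846 2.7443 0.0000 0.0000
54.7751 41.7480 24.8414 6.3264 0.0000 0.0000 0.0000
60.1206 48.6854 33.8448 14.5846 0.0000 0.0000 0.0000 0.0000

Δt=0.28300  u=1.13921  d=0.87780  q=0.55617  discount=0.97734
step 7 (expiry): payoffs max(K−S,0) = 60.1206 48.6854 33.8448 14.5846 0.0000 0.0000 0.0000 0.0000
step 6: (k=6,j=0): S=43.7449, K−S=54.7751, hold=52.5424 ⇒ V=54.7751 exercise | (k=6,j=1): S=56.7720, K−S=41.7480, hold=39.5153 ⇒ V=41.7480 exercise | (k=6,j=2): S=73.6786, K−S=24.8414, hold=22.6087 ⇒ V=24.8414 exercise | (k=6,j=3): S=95.6200, K−S=2.9000, hold=6.3264 ⇒ V=6.3264 continue | (k=6,j=4): S=124.0954, K−S=0.0000, hold=0.0000 ⇒ V=0.0000 continue | (k=6,j=5): S=161.0508, K−S=0.0000, hold=0.0000 ⇒ V=0.0000 continue | (k=6,j=6): S=209.0114, K−S=0.0000, hold=0.0000 ⇒ V=0.0000 continue  boundary S*=73.6786
step 5: (k=5,j=0): S=49.8346, K−S=48.6854, hold=46.4527 ⇒ V=48.6854 exercise | (k=5,j=1): S=64.6752, K−S=33.8448, hold=31.6121 ⇒ V=33.8448 exercise | (k=5,j=2): S=83.9354, K−S=14.5846, hold=14.2144 ⇒ V=14.5846 exercise | (k=5,j=3): S=108.9312, K−S=0.0000, hold=2.7443 ⇒ V=2.7443 continue | (k=5,j=4): S=141.3707, K−S=0.0000, hold=0.0000 ⇒ V=0.0000 continue | (k=5,j=5): S=183.4706, K−S=0.0000, hold=0.0000 ⇒ V=0.0000 continue  boundary S*=83.9354
step 4: (k=4,j=0): S=56.7720, K−S=41.7480, hold=39.5153 ⇒ V=41.7480 exercise | (k=4,j=1): S=73.6786, K−S=24.8414, hold=22.6087 ⇒ V=24.8414 exercise | (k=4,j=2): S=95.6200, K−S=2.9000, hold=7.8181 ⇒ V=7.8181 continue | (k=4,j=3): S=124.0954, K−S=0.0000, hold=1.1904 ⇒ V=1.1904 continue | (k=4,j=4): S=161.0508, K−S=0.0000, hold=0.0000 ⇒ V=0.0000 continue  boundary S*=73.6786
step 3: (k=3,j=0): S=64.6752, K−S=33.8448, hold=31.6121 ⇒ V=33.8448 exercise | (k=3,j=1): S=83.9354, K−S=14.5846, hold=15.0252 ⇒ V=15.0252 continue | (k=3,j=2): S=108.9312, K−S=0.0000, hold=4.0384 ⇒ V=4.0384 continue | (k=3,j=3): S=141.3707, K−S=0.0000, hold=0.5164 ⇒ V=0.5164 continue  boundary S*=64.6752
step 2: (k=2,j=0): S=73.6786, K−S=24.8414, hold=22.8482 ⇒ V=24.8414 exercise | (k=2,j=1): S=95.6200, K−S=2.9000, hold=8.7127 ⇒ V=8.7127 continue | (k=2,j=2): S=124.0954, K−S=0.0000, hold=2.0324 ⇒ V=2.0324 continue  boundary S*=73.6786
step 1: (k=1,j=0): S=83.9354, K−S=14.5846, hold=15.5115 ⇒ V=15.5115 continue | (k=1,j=1): S=108.9312, K−S=0.0000, hold=4.8841 ⇒ V=4.8841 continue  boundary S*=-
step 0: (k=0,j=0): S=95.6200, K−S=2.9000, hold=9.3833 ⇒ V=9.3833 continue  boundary S*=-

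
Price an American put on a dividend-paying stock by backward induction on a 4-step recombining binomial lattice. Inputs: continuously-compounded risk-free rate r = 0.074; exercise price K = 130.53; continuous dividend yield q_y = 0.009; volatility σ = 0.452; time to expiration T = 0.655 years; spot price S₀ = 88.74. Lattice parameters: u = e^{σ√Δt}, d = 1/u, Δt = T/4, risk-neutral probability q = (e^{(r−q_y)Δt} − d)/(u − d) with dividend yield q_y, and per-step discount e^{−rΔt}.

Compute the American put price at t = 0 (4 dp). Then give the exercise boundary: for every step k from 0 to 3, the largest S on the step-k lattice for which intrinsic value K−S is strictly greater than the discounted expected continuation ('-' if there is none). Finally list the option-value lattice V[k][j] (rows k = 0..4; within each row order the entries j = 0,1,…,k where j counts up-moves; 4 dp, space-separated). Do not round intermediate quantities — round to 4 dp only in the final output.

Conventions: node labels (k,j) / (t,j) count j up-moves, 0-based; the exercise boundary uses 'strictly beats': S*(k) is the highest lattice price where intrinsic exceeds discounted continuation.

price = 42.0167
boundary = - 73.9068 88.7400 106.5503
tree:
42.0167
56.6232 27.4721
68.9770 41.7900 12.8691
79.2659 56.6232 23.9797 1.3241
87.8349 68.9770 41.7900 2.5948 0.0000

params: Δt=0.16375 u=1.20070 d=0.83285 q=0.48349 e^(-rΔt)=0.98796
t_4 payoffs: 87.8349 68.9770 41.7900 2.5948 0.0000
t_3: node(3,0) S=51.2641 payoff=79.2659 vs cont=77.7692 → 79.2659 [stop]  node(3,1) S=73.9068 payoff=56.6232 vs cont=55.1599 → 56.6232 [stop]  node(3,2) S=106.5503 payoff=23.9797 vs cont=22.5645 → 23.9797 [stop]  node(3,3) S=153.6120 payoff=0.0000 vs cont=1.3241 → 1.3241 [wait]  ⇒ S*(3)=106.5503
t_2: node(2,0) S=61.5530 payoff=68.9770 vs cont=67.4955 → 68.9770 [stop]  node(2,1) S=88.7400 payoff=41.7900 vs cont=40.3485 → 41.7900 [stop]  node(2,2) S=127.9352 payoff=2.5948 vs cont=12.8691 → 12.8691 [wait]  ⇒ S*(2)=88.7400
t_1: node(1,0) S=73.9068 payoff=56.6232 vs cont=55.1599 → 56.6232 [stop]  node(1,1) S=106.5503 payoff=23.9797 vs cont=27.4721 → 27.4721 [wait]  ⇒ S*(1)=73.9068
t_0: node(0,0) S=88.7400 payoff=41.7900 vs cont=42.0167 → 42.0167 [wait]  ⇒ S*(0)=-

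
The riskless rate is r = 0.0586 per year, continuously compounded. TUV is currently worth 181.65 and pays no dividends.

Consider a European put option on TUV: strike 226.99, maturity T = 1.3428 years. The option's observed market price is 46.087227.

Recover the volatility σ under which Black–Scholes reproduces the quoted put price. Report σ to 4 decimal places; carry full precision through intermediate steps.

sigma = 0.3333

At σ = 0.3333 the Black–Scholes value reproduces the quote:
σ√T = 0.3333·√1.3428 = 0.386226
d₁ = (ln(S/K) + (r+σ²/2)T) / (σ√T) = (ln(181.65/226.99) + (0.0586+0.3333²/2)·1.3428) / 0.386226 = (-0.222824 + 0.153273) / 0.386226 = -0.180079
d₂ = d₁ − σ√T = -0.180079 − 0.386226 = -0.566304
e^{−rT} = 0.924328
N(−d₁) = 0.571455,  N(−d₂) = 0.714407
V = K·e^{−rT}·N(−d₂) − S·N(−d₁) = 149.891966 − 103.804739 = 46.087227 (matching the quote); vega is positive throughout, so no other σ reproduces this price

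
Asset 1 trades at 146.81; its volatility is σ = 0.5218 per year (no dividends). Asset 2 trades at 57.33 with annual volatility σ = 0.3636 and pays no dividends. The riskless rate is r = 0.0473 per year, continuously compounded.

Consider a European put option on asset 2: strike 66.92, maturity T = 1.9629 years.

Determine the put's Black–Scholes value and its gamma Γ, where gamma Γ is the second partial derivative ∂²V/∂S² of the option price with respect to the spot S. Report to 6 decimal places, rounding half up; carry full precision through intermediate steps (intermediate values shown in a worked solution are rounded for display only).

σ√T = 0.3636·√1.9629 = 0.509416
d₁ = (ln(S/K) + (r+σ²/2)T) / (σ√T) = (ln(57.33/66.92) + (0.0473+0.3636²/2)·1.9629) / 0.509416 = (-0.154674 + 0.222598) / 0.509416 = 0.133337
d₂ = d₁ − σ√T = 0.133337 − 0.509416 = -0.376080
e^{−rT} = 0.911335
N(−d₁) = 0.446964,  N(−d₂) = 0.646571
Put price V = K·e^{−rT}·N(−d₂) − S·N(−d₁) = 39.432122 − 25.624421 = 13.807701
φ(d₁) = (1/√(2π))·e^{−d₁²/2} = 0.395412
Γ = φ(d₁) / (S·σ·√T) = 0.013539

price = 13.807701
Γ = 0.013539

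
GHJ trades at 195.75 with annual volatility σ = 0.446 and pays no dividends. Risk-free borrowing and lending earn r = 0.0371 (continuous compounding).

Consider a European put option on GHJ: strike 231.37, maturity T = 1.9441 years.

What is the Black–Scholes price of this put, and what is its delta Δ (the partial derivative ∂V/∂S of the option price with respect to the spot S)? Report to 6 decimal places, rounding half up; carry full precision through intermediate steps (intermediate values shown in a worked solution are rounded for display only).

price = 60.500377
Δ = -0.437198

σ√T = 0.446·√1.9441 = 0.621862
d₁ = (ln(S/K) + (r+σ²/2)T) / (σ√T) = (ln(195.75/231.37) + (0.0371+0.446²/2)·1.9441) / 0.621862 = (-0.167180 + 0.265482) / 0.621862 = 0.158078
d₂ = d₁ − σ√T = 0.158078 − 0.621862 = -0.463784
e^{−rT} = 0.930414
N(−d₁) = 0.437198,  N(−d₂) = 0.678599
Put price V = K·e^{−rT}·N(−d₂) − S·N(−d₁) = 146.081840 − 85.581462 = 60.500377
Δ = −N(−d₁) = -0.437198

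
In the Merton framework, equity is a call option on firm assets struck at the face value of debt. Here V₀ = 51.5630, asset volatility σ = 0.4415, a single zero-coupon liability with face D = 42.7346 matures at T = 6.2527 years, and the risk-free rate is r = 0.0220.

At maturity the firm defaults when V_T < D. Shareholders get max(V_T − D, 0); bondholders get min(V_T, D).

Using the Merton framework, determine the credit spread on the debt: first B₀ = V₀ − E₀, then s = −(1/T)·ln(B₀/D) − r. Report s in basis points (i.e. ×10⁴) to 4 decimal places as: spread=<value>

spread=632.3491

Apply the equity-as-call identities (strike 42.7346, horizon 6.2527 years):
d₁ = [ln(V₀/D) + (r + σ²/2)T] / (σ√T)
   = [ln(51.5630/42.7346) + (0.0220 + 0.5·0.4415²)·6.2527] / (0.4415·√6.2527)
   = [0.187795 + 0.746955] / 1.103988 = 0.846703
d₂ = d₁ − σ√T = 0.846703 − 1.103988 = -0.257286
N(d₁) = 0.801420,  N(d₂) = 0.398479,  e^(−rT) = 0.871483
E₀ = V₀·N(d₁) − D·e^(−rT)·N(d₂)
   = 51.5630·0.801420 − 42.7346·0.871483·0.398479 = 26.483255
B₀ = V₀ − E₀ = 51.5630 − 26.483255 = 25.079745
spread = −(1/T)·ln(B₀/D) − r = −(1/6.2527)·ln(25.079745/42.7346) − 0.0220 = 0.06323491
in basis points: 0.06323491 × 10⁴ = 632.3491 bp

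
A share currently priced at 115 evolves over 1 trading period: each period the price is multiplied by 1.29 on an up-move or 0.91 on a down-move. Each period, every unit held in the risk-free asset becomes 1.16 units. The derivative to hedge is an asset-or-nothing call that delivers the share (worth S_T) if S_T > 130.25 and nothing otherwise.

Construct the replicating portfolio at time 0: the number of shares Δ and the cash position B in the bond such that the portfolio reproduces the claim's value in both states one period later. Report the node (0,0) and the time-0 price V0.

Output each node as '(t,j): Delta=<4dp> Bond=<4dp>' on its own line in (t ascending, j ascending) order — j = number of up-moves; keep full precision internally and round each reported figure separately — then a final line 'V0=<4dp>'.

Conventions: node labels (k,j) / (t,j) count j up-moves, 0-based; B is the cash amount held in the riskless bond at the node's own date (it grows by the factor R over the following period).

(0,0): Delta=3.3947 Bond=-306.2579
V0=84.1368

Risk-neutral probability p* = (R−d)/(u−d) = (1.16−0.91)/(1.29−0.91) = 0.6579.
At maturity the claim pays: V(1,0)=0.0000, V(1,1)=148.3500
Node (0,0) S=115.0000: V=(p*·148.3500+(1−p*)·0.0000)/1.16=84.1368; Δ=(148.3500−0.0000)/(148.3500−104.6500)=3.3947; B=V−Δ·S=-306.2579
Check: Δ(0,0)·S0 + B(0,0) = 84.1368 = V0.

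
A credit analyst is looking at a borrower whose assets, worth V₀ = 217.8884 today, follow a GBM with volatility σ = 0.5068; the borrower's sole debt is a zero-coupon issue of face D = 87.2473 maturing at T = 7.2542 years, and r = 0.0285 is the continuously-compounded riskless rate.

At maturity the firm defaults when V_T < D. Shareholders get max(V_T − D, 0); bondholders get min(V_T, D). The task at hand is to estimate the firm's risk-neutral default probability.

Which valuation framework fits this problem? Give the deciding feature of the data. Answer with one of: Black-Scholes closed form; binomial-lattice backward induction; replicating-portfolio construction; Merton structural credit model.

framework: Merton structural credit model

Key observation: the data describe a firm's assets (V₀ = 217.8884, GBM) and a single zero-coupon debt of face 87.2473, so credit quantities follow from equity-as-call in the structural model.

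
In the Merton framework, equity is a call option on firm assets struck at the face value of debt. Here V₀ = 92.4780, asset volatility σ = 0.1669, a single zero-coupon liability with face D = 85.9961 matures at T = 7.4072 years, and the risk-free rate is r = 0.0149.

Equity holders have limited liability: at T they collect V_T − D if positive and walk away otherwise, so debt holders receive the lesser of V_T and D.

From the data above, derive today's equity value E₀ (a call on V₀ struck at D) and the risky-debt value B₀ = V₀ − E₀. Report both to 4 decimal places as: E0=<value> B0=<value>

With assets at 92.4780 and a single debt payment of 85.9961 at 7.4072 years:
d₁ = [ln(V₀/D) + (r + σ²/2)T] / (σ√T)
   = [ln(92.4780/85.9961) + (0.0149 + 0.5·0.1669²)·7.4072] / (0.1669·√7.4072)
   = [0.072669 + 0.213533] / 0.454238 = 0.630071
d₂ = d₁ − σ√T = 0.630071 − 0.454238 = 0.175833
N(d₁) = 0.735676,  N(d₂) = 0.569787,  e^(−rT) = 0.895505
E₀ = V₀·N(d₁) − D·e^(−rT)·N(d₂)
   = 92.4780·0.735676 − 85.9961·0.895505·0.569787 = 24.154533
B₀ = V₀ − E₀ = 92.4780 − 24.154533 = 68.323467

E0=24.1545 B0=68.3235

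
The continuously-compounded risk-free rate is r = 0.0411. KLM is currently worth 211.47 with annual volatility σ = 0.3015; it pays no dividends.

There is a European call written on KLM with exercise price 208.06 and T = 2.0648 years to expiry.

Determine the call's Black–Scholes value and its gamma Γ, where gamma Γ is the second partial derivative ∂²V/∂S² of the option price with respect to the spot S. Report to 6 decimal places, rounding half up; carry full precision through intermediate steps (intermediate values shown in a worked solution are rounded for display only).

σ√T = 0.3015·√2.0648 = 0.433238
d₁ = (ln(S/K) + (r+σ²/2)T) / (σ√T) = (ln(211.47/208.06) + (0.0411+0.3015²/2)·2.0648) / 0.433238 = (0.016257 + 0.178711) / 0.433238 = 0.450024
d₂ = d₁ − σ√T = 0.450024 − 0.433238 = 0.016786
e^{−rT} = 0.918638
N(d₁) = 0.673653,  N(d₂) = 0.506696
Call price V = S·N(d₁) − K·e^{−rT}·N(d₂) = 142.457494 − 96.845799 = 45.611694
φ(d₁) = (1/√(2π))·e^{−d₁²/2} = 0.360523
Γ = φ(d₁) / (S·σ·√T) = 0.003935

price = 45.611694
Γ = 0.003935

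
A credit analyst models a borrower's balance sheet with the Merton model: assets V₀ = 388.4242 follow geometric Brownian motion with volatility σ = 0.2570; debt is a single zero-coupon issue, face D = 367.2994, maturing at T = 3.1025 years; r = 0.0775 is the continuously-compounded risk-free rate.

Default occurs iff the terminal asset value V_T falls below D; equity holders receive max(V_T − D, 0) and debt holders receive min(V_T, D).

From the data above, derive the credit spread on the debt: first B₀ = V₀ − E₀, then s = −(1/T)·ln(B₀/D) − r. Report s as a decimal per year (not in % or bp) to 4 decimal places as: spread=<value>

spread=0.0268

Equity is a call on the firm's assets struck at D = 367.2994:
d₁ = [ln(V₀/D) + (r + σ²/2)T] / (σ√T)
   = [ln(388.4242/367.2994) + (0.0775 + 0.5·0.2570²)·3.1025] / (0.2570·√3.1025)
   = [0.055921 + 0.342902] / 0.452678 = 0.881031
d₂ = d₁ − σ√T = 0.881031 − 0.452678 = 0.428353
N(d₁) = 0.810849,  N(d₂) = 0.665803,  e^(−rT) = 0.786279
E₀ = V₀·N(d₁) − D·e^(−rT)·N(d₂)
   = 388.4242·0.810849 − 367.2994·0.786279·0.665803 = 122.669794
B₀ = V₀ − E₀ = 388.4242 − 122.669794 = 265.754406
spread = −(1/T)·ln(B₀/D) − r = −(1/3.1025)·ln(265.754406/367.2994) − 0.0775 = 0.02680450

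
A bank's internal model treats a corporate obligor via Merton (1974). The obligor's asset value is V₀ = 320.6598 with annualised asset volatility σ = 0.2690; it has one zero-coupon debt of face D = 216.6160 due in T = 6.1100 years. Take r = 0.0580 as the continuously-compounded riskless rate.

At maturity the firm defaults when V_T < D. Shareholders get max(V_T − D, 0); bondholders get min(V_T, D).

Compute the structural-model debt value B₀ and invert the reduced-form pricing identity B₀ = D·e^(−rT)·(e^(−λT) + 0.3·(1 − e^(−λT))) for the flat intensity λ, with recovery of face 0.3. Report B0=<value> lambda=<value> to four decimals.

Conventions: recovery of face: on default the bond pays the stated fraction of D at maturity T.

B0=142.6983 lambda=0.0149

Apply the equity-as-call identities (strike 216.6160, horizon 6.1100 years):
d₁ = [ln(V₀/D) + (r + σ²/2)T] / (σ√T)
   = [ln(320.6598/216.6160) + (0.0580 + 0.5·0.2690²)·6.1100] / (0.2690·√6.1100)
   = [0.392255 + 0.575443] / 0.664925 = 1.455347
d₂ = d₁ − σ√T = 1.455347 − 0.664925 = 0.790422
N(d₁) = 0.927213,  N(d₂) = 0.785359,  e^(−rT) = 0.701608
E₀ = V₀·N(d₁) − D·e^(−rT)·N(d₂)
   = 320.6598·0.927213 − 216.6160·0.701608·0.785359 = 177.961492
B₀ = V₀ − E₀ = 320.6598 − 177.961492 = 142.698308
e^(−λT) = (B₀·e^(rT)/D − 0.3)/(1 − 0.3) = (142.6983·1.425297/216.6160 − 0.3)/0.7 = 0.91275816
λ = −ln(0.91275816)/6.1100 = 0.014940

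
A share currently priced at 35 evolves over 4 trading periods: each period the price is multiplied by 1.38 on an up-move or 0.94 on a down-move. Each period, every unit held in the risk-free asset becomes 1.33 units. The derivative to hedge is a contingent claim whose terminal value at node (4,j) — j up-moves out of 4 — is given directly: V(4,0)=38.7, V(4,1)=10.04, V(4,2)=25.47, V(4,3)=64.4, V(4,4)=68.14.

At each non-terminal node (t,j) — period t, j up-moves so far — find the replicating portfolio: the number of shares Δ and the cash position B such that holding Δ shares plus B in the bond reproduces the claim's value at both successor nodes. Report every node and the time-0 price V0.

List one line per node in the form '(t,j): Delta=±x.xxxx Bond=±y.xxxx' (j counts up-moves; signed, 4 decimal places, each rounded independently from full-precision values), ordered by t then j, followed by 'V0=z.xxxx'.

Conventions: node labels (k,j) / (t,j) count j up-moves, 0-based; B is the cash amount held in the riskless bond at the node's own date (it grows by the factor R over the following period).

(0,0): Delta=0.3731 Bond=7.4106
(1,0): Delta=1.3014 Bond=-20.6823
(1,1): Delta=0.2921 Bond=13.7713
(2,0): Delta=0.5757 Bond=-5.0673
(2,1): Delta=1.3647 Bond=-30.3844
(2,2): Delta=0.1984 Bond=24.5594
(3,0): Delta=-2.2406 Bond=75.1340
(3,1): Delta=0.8217 Bond=-17.2362
(3,2): Delta=1.4121 Bond=-43.3824
(3,3): Delta=0.0924 Bond=42.4135
V0=20.4703

Under the risk-neutral measure, an up-move has probability p* = (R−d)/(u−d) = 0.8864 and values discount at R = 1.33.
Expiry values: V(4,0)=38.7000, V(4,1)=10.0400, V(4,2)=25.4700, V(4,3)=64.4000, V(4,4)=68.1400
(3,0): S=29.0704. Δ = (V_up−V_dn)/(S_up−S_dn) = (10.0400−38.7000)/(40.1172−27.3262) = -2.2406. V = [p*·10.0400 + (1−p*)·38.7000]/1.33 = 9.9976. B = V − Δ·S = 75.1340.
(3,1): S=42.6779. Δ = (V_up−V_dn)/(S_up−S_dn) = (25.4700−10.0400)/(58.8955−40.1172) = 0.8217. V = [p*·25.4700 + (1−p*)·10.0400]/1.33 = 17.8320. B = V − Δ·S = -17.2362.
(3,2): S=62.6548. Δ = (V_up−V_dn)/(S_up−S_dn) = (64.4000−25.4700)/(86.4636−58.8955) = 1.4121. V = [p*·64.4000 + (1−p*)·25.4700]/1.33 = 45.0948. B = V − Δ·S = -43.3824.
(3,3): S=91.9825. Δ = (V_up−V_dn)/(S_up−S_dn) = (68.1400−64.4000)/(126.9359−86.4636) = 0.0924. V = [p*·68.1400 + (1−p*)·64.4000]/1.33 = 50.9135. B = V − Δ·S = 42.4135.
(2,0): S=30.9260. Δ = (V_up−V_dn)/(S_up−S_dn) = (17.8320−9.9976)/(42.6779−29.0704) = 0.5757. V = [p*·17.8320 + (1−p*)·9.9976]/1.33 = 12.7382. B = V − Δ·S = -5.0673.
(2,1): S=45.4020. Δ = (V_up−V_dn)/(S_up−S_dn) = (45.0948−17.8320)/(62.6548−42.6779) = 1.3647. V = [p*·45.0948 + (1−p*)·17.8320]/1.33 = 31.5765. B = V − Δ·S = -30.3844.
(2,2): S=66.6540. Δ = (V_up−V_dn)/(S_up−S_dn) = (50.9135−45.0948)/(91.9825−62.6548) = 0.1984. V = [p*·50.9135 + (1−p*)·45.0948]/1.33 = 37.7837. B = V − Δ·S = 24.5594.
(1,0): S=32.9000. Δ = (V_up−V_dn)/(S_up−S_dn) = (31.5765−12.7382)/(45.4020−30.9260) = 1.3014. V = [p*·31.5765 + (1−p*)·12.7382]/1.33 = 22.1322. B = V − Δ·S = -20.6823.
(1,1): S=48.3000. Δ = (V_up−V_dn)/(S_up−S_dn) = (37.7837−31.5765)/(66.6540−45.4020) = 0.2921. V = [p*·37.7837 + (1−p*)·31.5765]/1.33 = 27.8785. B = V − Δ·S = 13.7713.
(0,0): S=35.0000. Δ = (V_up−V_dn)/(S_up−S_dn) = (27.8785−22.1322)/(48.3000−32.9000) = 0.3731. V = [p*·27.8785 + (1−p*)·22.1322]/1.33 = 20.4703. B = V − Δ·S = 7.4106.
Sanity check at the root: Δ(0,0)·S0 + B(0,0) reproduces V0 = 20.4703.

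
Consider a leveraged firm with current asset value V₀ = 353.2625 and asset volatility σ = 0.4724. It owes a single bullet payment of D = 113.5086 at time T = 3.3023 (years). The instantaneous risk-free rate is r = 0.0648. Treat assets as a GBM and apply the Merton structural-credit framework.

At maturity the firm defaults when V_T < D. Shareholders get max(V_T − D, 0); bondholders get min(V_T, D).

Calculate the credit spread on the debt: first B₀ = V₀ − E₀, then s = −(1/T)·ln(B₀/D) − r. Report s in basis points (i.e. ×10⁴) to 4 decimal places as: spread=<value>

spread=120.8565

With assets at 353.2625 and a single debt payment of 113.5086 at 3.3023 years:
d₁ = [ln(V₀/D) + (r + σ²/2)T] / (σ√T)
   = [ln(353.2625/113.5086) + (0.0648 + 0.5·0.4724²)·3.3023] / (0.4724·√3.3023)
   = [1.135333 + 0.582463] / 0.858456 = 2.001029
d₂ = d₁ − σ√T = 2.001029 − 0.858456 = 1.142572
N(d₁) = 0.977305,  N(d₂) = 0.873392,  e^(−rT) = 0.807357
E₀ = V₀·N(d₁) − D·e^(−rT)·N(d₂)
   = 353.2625·0.977305 − 113.5086·0.807357·0.873392 = 265.205958
B₀ = V₀ − E₀ = 353.2625 − 265.205958 = 88.056542
spread = −(1/T)·ln(B₀/D) − r = −(1/3.3023)·ln(88.056542/113.5086) − 0.0648 = 0.01208565
in basis points: 0.01208565 × 10⁴ = 120.8565 bp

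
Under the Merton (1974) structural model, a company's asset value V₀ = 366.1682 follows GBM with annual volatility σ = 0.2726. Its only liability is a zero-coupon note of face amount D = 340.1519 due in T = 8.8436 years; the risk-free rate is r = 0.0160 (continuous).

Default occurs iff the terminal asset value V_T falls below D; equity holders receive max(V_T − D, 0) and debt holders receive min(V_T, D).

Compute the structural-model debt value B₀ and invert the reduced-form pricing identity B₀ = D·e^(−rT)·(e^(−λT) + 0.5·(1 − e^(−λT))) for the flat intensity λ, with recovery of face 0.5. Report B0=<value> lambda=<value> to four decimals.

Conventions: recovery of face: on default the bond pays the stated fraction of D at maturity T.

With assets at 366.1682 and a single debt payment of 340.1519 at 8.8436 years:
d₁ = [ln(V₀/D) + (r + σ²/2)T] / (σ√T)
   = [ln(366.1682/340.1519) + (0.0160 + 0.5·0.2726²)·8.8436] / (0.2726·√8.8436)
   = [0.073701 + 0.470085] / 0.810663 = 0.670791
d₂ = d₁ − σ√T = 0.670791 − 0.810663 = -0.139872
N(d₁) = 0.748823,  N(d₂) = 0.444380,  e^(−rT) = 0.868057
E₀ = V₀·N(d₁) − D·e^(−rT)·N(d₂)
   = 366.1682·0.748823 − 340.1519·0.868057·0.444380 = 142.982400
B₀ = V₀ − E₀ = 366.1682 − 142.982400 = 223.185800
e^(−λT) = (B₀·e^(rT)/D − 0.5)/(1 − 0.5) = (223.1858·1.151998/340.1519 − 0.5)/0.5 = 0.51173365
λ = −ln(0.51173365)/8.8436 = 0.075755

B0=223.1858 lambda=0.0758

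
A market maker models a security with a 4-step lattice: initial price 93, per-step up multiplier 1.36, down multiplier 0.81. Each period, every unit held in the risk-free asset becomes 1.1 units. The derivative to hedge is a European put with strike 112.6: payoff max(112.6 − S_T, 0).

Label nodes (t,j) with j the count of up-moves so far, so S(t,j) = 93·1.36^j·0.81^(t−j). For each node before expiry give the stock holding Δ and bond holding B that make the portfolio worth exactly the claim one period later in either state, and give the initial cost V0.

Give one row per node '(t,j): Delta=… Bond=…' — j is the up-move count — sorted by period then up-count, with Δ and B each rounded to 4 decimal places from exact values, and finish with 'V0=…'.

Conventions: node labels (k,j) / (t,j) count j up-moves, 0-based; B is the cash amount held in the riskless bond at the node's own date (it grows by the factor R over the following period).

(0,0): Delta=-0.2778 Bond=35.2190
(1,0): Delta=-0.5725 Bond=60.9363
(1,1): Delta=-0.1205 Bond=18.8415
(2,0): Delta=-0.9963 Bond=92.8925
(2,1): Delta=-0.3461 Bond=43.8428
(2,2): Delta=0.0000 Bond=0.0000
(3,0): Delta=-1.0000 Bond=102.3636
(3,1): Delta=-0.9944 Bond=102.0188
(3,2): Delta=0.0000 Bond=0.0000
(3,3): Delta=0.0000 Bond=0.0000
V0=9.3816

No-arbitrage ⇒ martingale measure with p* = (R−d)/(u−d) = 0.5273.
Terminal payoffs: V(4,0)=72.5665, V(4,1)=45.3833, V(4,2)=0.0000, V(4,3)=0.0000, V(4,4)=0.0000
(3,0): S=49.4240. Δ = (V_up−V_dn)/(S_up−S_dn) = (45.3833−72.5665)/(67.2167−40.0335) = -1.0000. V = [p*·45.3833 + (1−p*)·72.5665]/1.1 = 52.9396. B = V − Δ·S = 102.3636.
(3,1): S=82.9835. Δ = (V_up−V_dn)/(S_up−S_dn) = (0.0000−45.3833)/(112.8576−67.2167) = -0.9944. V = [p*·0.0000 + (1−p*)·45.3833]/1.1 = 19.5036. B = V − Δ·S = 102.0188.
(3,2): S=139.3304. Δ = (V_up−V_dn)/(S_up−S_dn) = (0.0000−0.0000)/(189.4893−112.8576) = 0.0000. V = [p*·0.0000 + (1−p*)·0.0000]/1.1 = 0.0000. B = V − Δ·S = 0.0000.
(3,3): S=233.9374. Δ = (V_up−V_dn)/(S_up−S_dn) = (0.0000−0.0000)/(318.1549−189.4893) = 0.0000. V = [p*·0.0000 + (1−p*)·0.0000]/1.1 = 0.0000. B = V − Δ·S = 0.0000.
(2,0): S=61.0173. Δ = (V_up−V_dn)/(S_up−S_dn) = (19.5036−52.9396)/(82.9835−49.4240) = -0.9963. V = [p*·19.5036 + (1−p*)·52.9396]/1.1 = 32.0997. B = V − Δ·S = 92.8925.
(2,1): S=102.4488. Δ = (V_up−V_dn)/(S_up−S_dn) = (0.0000−19.5036)/(139.3304−82.9835) = -0.3461. V = [p*·0.0000 + (1−p*)·19.5036]/1.1 = 8.3817. B = V − Δ·S = 43.8428.
(2,2): S=172.0128. Δ = (V_up−V_dn)/(S_up−S_dn) = (0.0000−0.0000)/(233.9374−139.3304) = 0.0000. V = [p*·0.0000 + (1−p*)·0.0000]/1.1 = 0.0000. B = V − Δ·S = 0.0000.
(1,0): S=75.3300. Δ = (V_up−V_dn)/(S_up−S_dn) = (8.3817−32.0997)/(102.4488−61.0173) = -0.5725. V = [p*·8.3817 + (1−p*)·32.0997]/1.1 = 17.8126. B = V − Δ·S = 60.9363.
(1,1): S=126.4800. Δ = (V_up−V_dn)/(S_up−S_dn) = (0.0000−8.3817)/(172.0128−102.4488) = -0.1205. V = [p*·0.0000 + (1−p*)·8.3817]/1.1 = 3.6021. B = V − Δ·S = 18.8415.
(0,0): S=93.0000. Δ = (V_up−V_dn)/(S_up−S_dn) = (3.6021−17.8126)/(126.4800−75.3300) = -0.2778. V = [p*·3.6021 + (1−p*)·17.8126]/1.1 = 9.3816. B = V − Δ·S = 35.2190.
Check: Δ(0,0)·S0 + B(0,0) = 9.3816 = V0.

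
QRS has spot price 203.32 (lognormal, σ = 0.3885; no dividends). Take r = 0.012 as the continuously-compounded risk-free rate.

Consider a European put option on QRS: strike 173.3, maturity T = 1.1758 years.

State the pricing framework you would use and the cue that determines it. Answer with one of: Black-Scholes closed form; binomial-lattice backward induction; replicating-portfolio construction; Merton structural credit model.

framework: Black-Scholes closed form

Key observation: a European claim on QRS (strike 173.3) — a lognormal (GBM) underlying with constant rate and volatility — has an exact closed-form value; no lattice or capital structure is involved.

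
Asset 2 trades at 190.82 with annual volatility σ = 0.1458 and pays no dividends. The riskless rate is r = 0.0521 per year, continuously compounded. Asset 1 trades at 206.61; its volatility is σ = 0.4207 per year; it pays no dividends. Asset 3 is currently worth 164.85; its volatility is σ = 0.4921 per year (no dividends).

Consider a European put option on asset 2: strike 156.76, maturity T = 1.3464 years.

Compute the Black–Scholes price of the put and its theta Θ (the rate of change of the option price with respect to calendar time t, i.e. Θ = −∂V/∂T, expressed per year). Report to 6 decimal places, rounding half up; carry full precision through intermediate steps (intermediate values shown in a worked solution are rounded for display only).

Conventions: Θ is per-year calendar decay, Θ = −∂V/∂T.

price = 0.691557
Θ = -0.686699

σ√T = 0.1458·√1.3464 = 0.169178
d₁ = (ln(S/K) + (r+σ²/2)T) / (σ√T) = (ln(190.82/156.76) + (0.0521+0.1458²/2)·1.3464) / 0.169178 = (0.196615 + 0.084458) / 0.169178 = 1.661399
d₂ = d₁ − σ√T = 1.661399 − 0.169178 = 1.492221
e^{−rT} = 0.932256
N(−d₁) = 0.048317,  N(−d₂) = 0.067821
Put price V = K·e^{−rT}·N(−d₂) − S·N(−d₁) = 9.911334 − 9.219778 = 0.691557
φ(d₁) = (1/√(2π))·e^{−d₁²/2} = 0.100353
Θ = −S·φ(d₁)·σ/(2√T) + r·K·e^{−rT}·N(−d₂) = −1.203079 + 0.516381 = -0.686699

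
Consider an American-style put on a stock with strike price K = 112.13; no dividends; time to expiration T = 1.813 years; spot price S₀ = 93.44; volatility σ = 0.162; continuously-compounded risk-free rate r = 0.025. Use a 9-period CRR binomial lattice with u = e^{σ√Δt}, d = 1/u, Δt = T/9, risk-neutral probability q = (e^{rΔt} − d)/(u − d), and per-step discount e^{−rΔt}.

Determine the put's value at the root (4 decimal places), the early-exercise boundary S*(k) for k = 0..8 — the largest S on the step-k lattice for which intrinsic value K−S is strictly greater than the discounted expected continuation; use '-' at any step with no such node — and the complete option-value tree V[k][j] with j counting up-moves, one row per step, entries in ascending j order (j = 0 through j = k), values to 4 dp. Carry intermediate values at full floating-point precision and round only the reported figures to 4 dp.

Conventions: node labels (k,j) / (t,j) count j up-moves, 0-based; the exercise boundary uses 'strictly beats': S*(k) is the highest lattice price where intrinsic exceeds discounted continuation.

Δt=0.20144, u=1.07542, d=0.92987, q=0.51652, disc=e^(-rΔt)=0.99498
k=9 terminal: V=max(K-S,0) → 63.5636 55.9618 47.1701 37.0022 25.2429 11.6429 0.0000 0.0000 0.0000 0.0000
k=8: j=0 S=52.2292 intr=59.9008 cont=59.3375 V=59.9008[EX]; j=1 S=60.4043 intr=51.7257 cont=51.1624 V=51.7257[EX]; j=2 S=69.8591 intr=42.2709 cont=41.7076 V=42.2709[EX]; j=3 S=80.7938 intr=31.3362 cont=30.7729 V=31.3362[EX]; j=4 S=93.4400 intr=18.6900 cont=18.1267 V=18.6900[EX]; j=5 S=108.0657 intr=4.0643 cont=5.6008 V=5.6008[hold]; j=6 S=124.9806 intr=0.0000 cont=0.0000 V=0.0000[hold]; j=7 S=144.5431 intr=0.0000 cont=0.0000 V=0.0000[hold]; j=8 S=167.1677 intr=0.0000 cont=0.0000 V=0.0000[hold]  S*(8)=93.4400
k=7: j=0 S=56.1682 intr=55.9618 cont=55.3985 V=55.9618[EX]; j=1 S=64.9599 intr=47.1701 cont=46.6068 V=47.1701[EX]; j=2 S=75.1278 intr=37.0022 cont=36.4390 V=37.0022[EX]; j=3 S=86.8871 intr=25.2429 cont=24.6796 V=25.2429[EX]; j=4 S=100.4871 intr=11.6429 cont=11.8693 V=11.8693[hold]; j=5 S=116.2158 intr=0.0000 cont=2.6943 V=2.6943[hold]; j=6 S=134.4064 intr=0.0000 cont=0.0000 V=0.0000[hold]; j=7 S=155.4443 intr=0.0000 cont=0.0000 V=0.0000[hold]  S*(7)=86.8871
k=6: j=0 S=60.4043 intr=51.7257 cont=51.1624 V=51.7257[EX]; j=1 S=69.8591 intr=42.2709 cont=41.7076 V=42.2709[EX]; j=2 S=80.7938 intr=31.3362 cont=30.7729 V=31.3362[EX]; j=3 S=93.4400 intr=18.6900 cont=18.2431 V=18.6900[EX]; j=4 S=108.0657 intr=4.0643 cont=7.0944 V=7.0944[hold]; j=5 S=124.9806 intr=0.0000 cont=1.2961 V=1.2961[hold]; j=6 S=144.5431 intr=0.0000 cont=0.0000 V=0.0000[hold]  S*(6)=93.4400
k=5: j=0 S=64.9599 intr=47.1701 cont=46.6068 V=47.1701[EX]; j=1 S=75.1278 intr=37.0022 cont=36.4390 V=37.0022[EX]; j=2 S=86.8871 intr=25.2429 cont=24.6796 V=25.2429[EX]; j=3 S=100.4871 intr=11.6429 cont=12.6369 V=12.6369[hold]; j=4 S=116.2158 intr=0.0000 cont=4.0789 V=4.0789[hold]; j=5 S=134.4064 intr=0.0000 cont=0.6235 V=0.6235[hold]  S*(5)=86.8871
k=4: j=0 S=69.8591 intr=42.2709 cont=41.7076 V=42.2709[EX]; j=1 S=80.7938 intr=31.3362 cont=30.7729 V=31.3362[EX]; j=2 S=93.4400 intr=18.6900 cont=18.6375 V=18.6900[EX]; j=3 S=108.0657 intr=4.0643 cont=8.1752 V=8.1752[hold]; j=4 S=124.9806 intr=0.0000 cont=2.2826 V=2.2826[hold]  S*(4)=93.4400
k=3: j=0 S=75.1278 intr=37.0022 cont=36.4390 V=37.0022[EX]; j=1 S=86.8871 intr=25.2429 cont=24.6796 V=25.2429[EX]; j=2 S=100.4871 intr=11.6429 cont=13.1923 V=13.1923[hold]; j=3 S=116.2158 intr=0.0000 cont=5.1058 V=5.1058[hold]  S*(3)=86.8871
k=2: j=0 S=80.7938 intr=31.3362 cont=30.7729 V=31.3362[EX]; j=1 S=93.4400 intr=18.6900 cont=18.9230 V=18.9230[hold]; j=2 S=108.0657 intr=4.0643 cont=8.9702 V=8.9702[hold]  S*(2)=80.7938
k=1: j=0 S=86.8871 intr=25.2429 cont=24.7993 V=25.2429[EX]; j=1 S=100.4871 intr=11.6429 cont=13.7129 V=13.7129[hold]  S*(1)=86.8871
k=0: j=0 S=93.4400 intr=18.6900 cont=19.1906 V=19.1906[hold]  S*(0)=-

price = 19.1906
boundary = - 86.8871 80.7938 86.8871 93.4400 86.8871 93.4400 86.8871 93.4400
tree:
19.1906
25.2429 13.7129
31.3362 18.9230 8.9702
37.0022 25.2429 13.1923 5.1058
42.2709 31.3362 18.6900 8.1752 2.2826
47.1701 37.0022 25.2429 12.6369 4.0789 0.6235
51.7257 42.2709 31.3362 18.6900 7.0944 1.2961 0.0000
55.9618 47.1701 37.0022 25.2429 11.8693 2.6943 0.0000 0.0000
59.9008 51.7257 42.2709 31.3362 18.6900 5.6008 0.0000 0.0000 0.0000
63.5636 55.9618 47.1701 37.0022 25.2429 11.6429 0.0000 0.0000 0.0000 0.0000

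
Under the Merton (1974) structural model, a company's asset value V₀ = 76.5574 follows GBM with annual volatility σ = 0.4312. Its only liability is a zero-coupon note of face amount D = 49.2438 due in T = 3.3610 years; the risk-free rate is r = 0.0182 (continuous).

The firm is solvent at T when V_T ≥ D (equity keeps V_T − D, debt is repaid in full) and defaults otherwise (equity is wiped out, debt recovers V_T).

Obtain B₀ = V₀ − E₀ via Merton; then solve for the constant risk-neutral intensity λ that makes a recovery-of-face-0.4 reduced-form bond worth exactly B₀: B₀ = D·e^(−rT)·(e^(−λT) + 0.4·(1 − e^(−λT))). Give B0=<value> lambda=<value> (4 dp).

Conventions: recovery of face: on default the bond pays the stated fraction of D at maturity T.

Equity is a call on the firm's assets struck at D = 49.2438:
d₁ = [ln(V₀/D) + (r + σ²/2)T] / (σ√T)
   = [ln(76.5574/49.2438) + (0.0182 + 0.5·0.4312²)·3.3610] / (0.4312·√3.3610)
   = [0.441257 + 0.373631] / 0.790520 = 1.030826
d₂ = d₁ − σ√T = 1.030826 − 0.790520 = 0.240306
N(d₁) = 0.848689,  N(d₂) = 0.594953,  e^(−rT) = 0.940663
E₀ = V₀·N(d₁) − D·e^(−rT)·N(d₂)
   = 76.5574·0.848689 − 49.2438·0.940663·0.594953 = 37.414080
B₀ = V₀ − E₀ = 76.5574 − 37.414080 = 39.143320
e^(−λT) = (B₀·e^(rT)/D − 0.4)/(1 − 0.4) = (39.1433·1.063080/49.2438 − 0.4)/0.6 = 0.74171547
λ = −ln(0.74171547)/3.3610 = 0.088899

B0=39.1433 lambda=0.0889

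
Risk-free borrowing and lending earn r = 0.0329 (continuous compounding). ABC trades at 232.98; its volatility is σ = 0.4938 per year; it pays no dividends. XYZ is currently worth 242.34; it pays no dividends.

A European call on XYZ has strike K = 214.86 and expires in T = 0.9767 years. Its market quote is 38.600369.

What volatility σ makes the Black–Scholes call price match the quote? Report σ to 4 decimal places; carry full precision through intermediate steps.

At σ = 0.1800 the Black–Scholes value reproduces the quote:
σ√T = 0.18·√0.9767 = 0.177891
d₁ = (ln(S/K) + (r+σ²/2)T) / (σ√T) = (ln(242.34/214.86) + (0.0329+0.18²/2)·0.9767) / 0.177891 = (0.120355 + 0.047956) / 0.177891 = 0.946149
d₂ = d₁ − σ√T = 0.946149 − 0.177891 = 0.768258
e^{−rT} = 0.968377
N(d₁) = 0.827964,  N(d₂) = 0.778833
V = S·N(d₁) − K·e^{−rT}·N(d₂) = 200.648711 − 162.048342 = 38.600369 (the observed quote) — the price is monotone increasing in volatility, hence this σ is the only solution

sigma = 0.1800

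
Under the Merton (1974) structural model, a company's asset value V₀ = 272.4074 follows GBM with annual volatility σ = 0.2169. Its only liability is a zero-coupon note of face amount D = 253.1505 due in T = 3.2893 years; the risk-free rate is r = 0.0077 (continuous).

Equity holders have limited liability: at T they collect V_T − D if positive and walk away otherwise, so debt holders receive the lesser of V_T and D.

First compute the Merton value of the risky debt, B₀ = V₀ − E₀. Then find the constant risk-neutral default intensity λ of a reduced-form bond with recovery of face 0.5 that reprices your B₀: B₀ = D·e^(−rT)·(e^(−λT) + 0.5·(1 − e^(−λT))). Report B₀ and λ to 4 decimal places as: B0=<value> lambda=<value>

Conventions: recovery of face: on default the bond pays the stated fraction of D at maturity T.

B0=217.8834 lambda=0.0812

Equity is a call on the firm's assets struck at D = 253.1505:
d₁ = [ln(V₀/D) + (r + σ²/2)T] / (σ√T)
   = [ln(272.4074/253.1505) + (0.0077 + 0.5·0.2169²)·3.2893] / (0.2169·√3.2893)
   = [0.073315 + 0.102701] / 0.393379 = 0.447446
d₂ = d₁ − σ√T = 0.447446 − 0.393379 = 0.054066
N(d₁) = 0.672723,  N(d₂) = 0.521559,  e^(−rT) = 0.974990
E₀ = V₀·N(d₁) − D·e^(−rT)·N(d₂)
   = 272.4074·0.672723 − 253.1505·0.974990·0.521559 = 54.523998
B₀ = V₀ − E₀ = 272.4074 − 54.523998 = 217.883402
e^(−λT) = (B₀·e^(rT)/D − 0.5)/(1 − 0.5) = (217.8834·1.025651/253.1505 − 0.5)/0.5 = 0.76552955
λ = −ln(0.76552955)/3.2893 = 0.081229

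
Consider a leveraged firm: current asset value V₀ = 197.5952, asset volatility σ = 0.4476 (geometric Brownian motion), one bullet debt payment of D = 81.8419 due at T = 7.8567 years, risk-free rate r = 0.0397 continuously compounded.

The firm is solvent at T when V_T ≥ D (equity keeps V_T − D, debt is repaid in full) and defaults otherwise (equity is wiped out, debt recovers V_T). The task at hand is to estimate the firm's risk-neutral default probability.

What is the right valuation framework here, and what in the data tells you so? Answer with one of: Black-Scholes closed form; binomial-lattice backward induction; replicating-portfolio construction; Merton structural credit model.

Key observation: with the firm-asset dynamics (V₀ = 197.5952) and a single zero-coupon liability of face 81.8419 given, debt value, spread, and default probability all derive from the option view of the balance sheet.

framework: Merton structural credit model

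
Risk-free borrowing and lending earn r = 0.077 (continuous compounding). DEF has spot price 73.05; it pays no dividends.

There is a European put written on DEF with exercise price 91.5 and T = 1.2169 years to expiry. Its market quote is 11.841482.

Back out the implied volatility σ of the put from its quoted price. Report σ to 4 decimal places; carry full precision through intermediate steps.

sigma = 0.1505

At σ = 0.1505 the Black–Scholes value reproduces the quote:
σ√T = 0.1505·√1.2169 = 0.166021
d₁ = (ln(S/K) + (r+σ²/2)T) / (σ√T) = (ln(73.05/91.5) + (0.077+0.1505²/2)·1.2169) / 0.166021 = (-0.225195 + 0.107483) / 0.166021 = -0.709017
d₂ = d₁ − σ√T = -0.709017 − 0.166021 = -0.875039
e^{−rT} = 0.910555
N(−d₁) = 0.760843,  N(−d₂) = 0.809224
V = K·e^{−rT}·N(−d₂) − S·N(−d₁) = 67.421070 − 55.579588 = 11.841482 (matching the quote); vega is positive throughout, so no other σ reproduces this price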